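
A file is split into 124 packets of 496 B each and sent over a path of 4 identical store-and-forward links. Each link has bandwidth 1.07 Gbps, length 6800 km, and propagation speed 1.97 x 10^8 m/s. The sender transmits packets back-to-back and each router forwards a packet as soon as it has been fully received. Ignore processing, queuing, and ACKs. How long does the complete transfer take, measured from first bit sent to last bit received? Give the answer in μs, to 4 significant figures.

Per-hop transmission t_tx = L/R = 3968/1.07e+09 = 3.70841 μs.
Per-hop propagation t_prop = 6800000/197000000 = 34517.8 μs.
Pipeline fill: first packet needs 4·t_tx to clear all hops; remaining 123 packets each add one t_tx.
Total = (4+124-1)·t_tx + 4·t_prop = 127·3.70841 + 4·34517.8 = 138500 μs.

138500 μs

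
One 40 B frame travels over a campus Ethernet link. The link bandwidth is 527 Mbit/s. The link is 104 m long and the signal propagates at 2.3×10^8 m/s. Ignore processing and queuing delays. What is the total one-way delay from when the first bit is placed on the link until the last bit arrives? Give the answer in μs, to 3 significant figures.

L = 40 × 8 = 320 bits.
Transmission delay = L/R = 320 / 527000000 = 0.607211 μs.
Propagation delay = d/s = 104 m / 2.3e+08 m/s = 0.452174 μs.
Total = 1.06 μs.

1.06 μs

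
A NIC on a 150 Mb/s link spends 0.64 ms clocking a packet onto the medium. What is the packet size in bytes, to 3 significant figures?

12000 bytes

L = R × t_tx = 150000000 b/s × 0.00064 s = 96000 bits.
In bytes: 96000 / 8 = 12000 bytes.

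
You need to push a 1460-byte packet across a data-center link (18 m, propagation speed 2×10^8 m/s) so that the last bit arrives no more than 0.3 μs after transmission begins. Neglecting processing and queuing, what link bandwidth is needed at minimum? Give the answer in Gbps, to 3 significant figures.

55.6 Gbps

L = 11680 bits.
Propagation delay = 18 / 200000000 = 0.09 μs.
Transmission budget = 0.3 − 0.09 = 0.21 μs.
R ≥ L / t_tx = 11680 bits / 2.1e-07 s = 55.6 Gbps.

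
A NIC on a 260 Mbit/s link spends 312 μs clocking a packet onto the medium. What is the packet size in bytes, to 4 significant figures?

L = R × t_tx = 260000000 b/s × 0.000312 s = 81120 bits.
In bytes: 81120 / 8 = 10140 bytes.

10140 bytes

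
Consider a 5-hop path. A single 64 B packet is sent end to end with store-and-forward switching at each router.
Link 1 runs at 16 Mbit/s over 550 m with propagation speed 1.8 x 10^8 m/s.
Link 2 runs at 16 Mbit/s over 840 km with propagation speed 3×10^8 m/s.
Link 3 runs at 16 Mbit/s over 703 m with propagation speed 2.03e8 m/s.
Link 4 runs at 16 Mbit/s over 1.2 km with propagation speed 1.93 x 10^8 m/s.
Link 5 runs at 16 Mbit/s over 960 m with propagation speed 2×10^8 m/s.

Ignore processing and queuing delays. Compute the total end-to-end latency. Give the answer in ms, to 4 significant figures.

2.978 ms

L = 64 × 8 = 512 bits.
Transmission delay per hop = L/R = 512/16000000 = 0.032 ms; 5 hops → 0.16 ms.
Propagation delays (d/s per hop): 0.00305556, 2.8, 0.00346305, 0.00621762, 0.0048 ms; sum = 2.81754 ms.
End-to-end = 2.978 ms.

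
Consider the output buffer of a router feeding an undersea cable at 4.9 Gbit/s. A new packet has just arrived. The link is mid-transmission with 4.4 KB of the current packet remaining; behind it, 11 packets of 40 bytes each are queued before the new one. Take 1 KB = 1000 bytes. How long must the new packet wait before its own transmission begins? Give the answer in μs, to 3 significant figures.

Each queued packet: L/R = 320/4900000000 = 0.0653061 μs.
11 queued → 0.718367 μs.
Plus remaining 35200 bits of current packet: 7.18367 μs.
Queuing delay = 7.90 μs.

7.90 μs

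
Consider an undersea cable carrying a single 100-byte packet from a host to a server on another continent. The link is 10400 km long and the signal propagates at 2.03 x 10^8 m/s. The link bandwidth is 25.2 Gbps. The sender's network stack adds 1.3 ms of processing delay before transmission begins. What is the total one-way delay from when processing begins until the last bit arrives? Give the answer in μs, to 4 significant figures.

52530 μs

L = 100 × 8 = 800 bits.
Transmission delay = L/R = 800 / 25200000000 = 0.031746 μs.
Propagation delay = d/s = 10400000 m / 2.03e+08 m/s = 51231.5 μs.
Plus processing delay 1.3 ms = 1300 μs.
Total = 52530 μs.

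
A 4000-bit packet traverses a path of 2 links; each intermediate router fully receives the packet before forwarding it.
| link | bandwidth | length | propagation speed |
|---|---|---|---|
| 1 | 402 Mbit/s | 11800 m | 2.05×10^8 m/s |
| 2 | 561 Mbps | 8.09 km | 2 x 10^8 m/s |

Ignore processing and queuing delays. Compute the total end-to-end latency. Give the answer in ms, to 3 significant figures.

Transmission delays (L/R per hop): 0.00995025, 0.00713012 ms; sum = 0.0170804 ms.
Propagation delays (d/s per hop): 0.057561, 0.04045 ms; sum = 0.098011 ms.
End-to-end = 0.115 ms.

0.115 ms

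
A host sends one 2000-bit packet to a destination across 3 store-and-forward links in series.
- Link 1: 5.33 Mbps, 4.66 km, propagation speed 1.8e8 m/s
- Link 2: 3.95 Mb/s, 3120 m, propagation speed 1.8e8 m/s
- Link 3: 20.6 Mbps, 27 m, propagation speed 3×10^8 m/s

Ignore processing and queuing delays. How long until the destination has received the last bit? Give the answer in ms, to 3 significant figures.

Transmission delays (L/R per hop): 0.375235, 0.506329, 0.0970874 ms; sum = 0.978651 ms.
Propagation delays (d/s per hop): 0.0258889, 0.0173333, 9e-05 ms; sum = 0.0433122 ms.
End-to-end = 1.02 ms.

1.02 ms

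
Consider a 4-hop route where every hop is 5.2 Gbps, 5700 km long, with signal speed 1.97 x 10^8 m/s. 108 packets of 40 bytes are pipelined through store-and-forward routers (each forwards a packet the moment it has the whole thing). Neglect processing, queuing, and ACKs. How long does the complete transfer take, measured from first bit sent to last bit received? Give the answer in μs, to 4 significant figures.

Per-hop transmission t_tx = L/R = 320/5200000000 = 0.0615385 μs.
Per-hop propagation t_prop = 5700000/197000000 = 28934 μs.
Pipeline fill: first packet needs 4·t_tx to clear all hops; remaining 107 packets each add one t_tx.
Total = (4+108-1)·t_tx + 4·t_prop = 111·0.0615385 + 4·28934 = 115700 μs.

115700 μs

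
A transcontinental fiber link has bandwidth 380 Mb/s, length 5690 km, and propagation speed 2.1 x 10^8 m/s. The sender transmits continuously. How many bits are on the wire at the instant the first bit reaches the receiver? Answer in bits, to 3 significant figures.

Propagation delay = 5690000 / 210000000 = 0.0270952 s.
BDP = R × t_prop = 380000000 × 0.0270952 = 10296200 bits.

10300000 bits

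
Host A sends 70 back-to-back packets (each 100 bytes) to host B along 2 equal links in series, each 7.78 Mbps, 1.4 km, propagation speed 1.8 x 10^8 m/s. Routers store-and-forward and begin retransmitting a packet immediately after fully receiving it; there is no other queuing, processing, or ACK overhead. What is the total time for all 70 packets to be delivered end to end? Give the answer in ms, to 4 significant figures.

Per-hop transmission t_tx = L/R = 800/7780000 = 0.102828 ms.
Per-hop propagation t_prop = 1400/180000000 = 0.00777778 ms.
Pipeline fill: first packet needs 2·t_tx to clear all hops; remaining 69 packets each add one t_tx.
Total = (2+70-1)·t_tx + 2·t_prop = 71·0.102828 + 2·0.00777778 = 7.316 ms.

7.316 ms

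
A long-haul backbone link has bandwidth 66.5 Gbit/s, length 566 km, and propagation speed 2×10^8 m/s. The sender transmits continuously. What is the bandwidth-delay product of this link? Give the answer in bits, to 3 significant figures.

188000000 bits

Propagation delay = 566000 / 200000000 = 0.00283 s.
BDP = R × t_prop = 66500000000 × 0.00283 = 188195000 bits.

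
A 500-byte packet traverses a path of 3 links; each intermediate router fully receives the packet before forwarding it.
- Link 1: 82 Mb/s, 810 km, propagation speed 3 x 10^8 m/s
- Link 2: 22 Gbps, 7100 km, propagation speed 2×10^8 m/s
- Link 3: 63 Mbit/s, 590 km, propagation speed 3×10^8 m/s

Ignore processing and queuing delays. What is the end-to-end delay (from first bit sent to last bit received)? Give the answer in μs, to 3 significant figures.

40300 μs

L = 500 × 8 = 4000 bits.
Transmission delays (L/R per hop): 48.7805, 0.181818, 63.4921 μs; sum = 112.454 μs.
Propagation delays (d/s per hop): 2700, 35500, 1966.67 μs; sum = 40166.7 μs.
End-to-end = 40300 μs.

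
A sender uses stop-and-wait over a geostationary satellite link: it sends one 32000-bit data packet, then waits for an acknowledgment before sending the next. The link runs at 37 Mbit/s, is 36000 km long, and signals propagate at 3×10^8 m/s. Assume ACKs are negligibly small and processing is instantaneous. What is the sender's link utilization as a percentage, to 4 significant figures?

t_tx = L/R = 32000/37000000 = 0.000864865 s.
t_prop = 36000000/300000000 = 0.12 s; RTT = 0.24 s.
Cycle = t_tx + RTT = 0.240865 s.
Utilization = t_tx / cycle = 0.000864865/0.240865 = 0.3591 %.

0.3591 %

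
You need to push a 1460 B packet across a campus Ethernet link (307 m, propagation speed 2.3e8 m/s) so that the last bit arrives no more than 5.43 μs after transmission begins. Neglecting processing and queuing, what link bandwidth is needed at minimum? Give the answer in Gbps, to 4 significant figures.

2.852 Gbps

L = 11680 bits.
Propagation delay = 307 / 2.3e+08 = 1.33478 μs.
Transmission budget = 5.43 − 1.33478 = 4.09522 μs.
R ≥ L / t_tx = 11680 bits / 4.09522e-06 s = 2.852 Gbps.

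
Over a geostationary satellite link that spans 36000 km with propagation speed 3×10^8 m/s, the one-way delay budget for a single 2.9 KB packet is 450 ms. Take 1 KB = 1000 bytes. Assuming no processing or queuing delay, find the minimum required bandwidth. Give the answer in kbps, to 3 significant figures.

L = 23200 bits.
Propagation delay = 36000000 / 300000000 = 120 ms.
Transmission budget = 450 − 120 = 330 ms.
R ≥ L / t_tx = 23200 bits / 0.33 s = 70.3 kbps.

70.3 kbps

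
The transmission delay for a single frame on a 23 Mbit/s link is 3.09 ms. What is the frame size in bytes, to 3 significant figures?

L = R × t_tx = 23000000 b/s × 0.00309 s = 71070 bits.
In bytes: 71070 / 8 = 8880 bytes.

8880 bytes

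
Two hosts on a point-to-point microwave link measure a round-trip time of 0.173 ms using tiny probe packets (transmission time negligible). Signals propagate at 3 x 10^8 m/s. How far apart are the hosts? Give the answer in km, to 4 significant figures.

One-way propagation = RTT/2 = 0.0865 ms.
d = s × t = 300000000 × 8.65e-05 = 25.95 km.

25.95 km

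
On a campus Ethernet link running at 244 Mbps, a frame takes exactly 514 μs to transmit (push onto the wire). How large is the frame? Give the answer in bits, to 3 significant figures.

L = R × t_tx = 244000000 b/s × 0.000514 s = 125416 bits.

125000 bits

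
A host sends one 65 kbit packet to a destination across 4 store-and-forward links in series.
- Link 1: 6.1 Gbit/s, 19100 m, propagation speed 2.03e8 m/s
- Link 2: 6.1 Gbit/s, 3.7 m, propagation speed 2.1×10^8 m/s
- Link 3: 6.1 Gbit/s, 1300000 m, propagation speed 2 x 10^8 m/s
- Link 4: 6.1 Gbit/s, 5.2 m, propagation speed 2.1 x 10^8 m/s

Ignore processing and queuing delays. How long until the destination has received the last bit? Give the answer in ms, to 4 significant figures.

6.637 ms

L = 65000 bits.
Transmission delay per hop = L/R = 65000/6100000000 = 0.0106557 ms; 4 hops → 0.042623 ms.
Propagation delays (d/s per hop): 0.0940887, 1.7619e-05, 6.5, 2.47619e-05 ms; sum = 6.59413 ms.
End-to-end = 6.637 ms.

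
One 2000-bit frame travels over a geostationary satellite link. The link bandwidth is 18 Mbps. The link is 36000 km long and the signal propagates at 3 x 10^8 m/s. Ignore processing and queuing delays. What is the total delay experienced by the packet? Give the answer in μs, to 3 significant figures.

120000 μs

Transmission delay = L/R = 2000 / 18000000 = 111.111 μs.
Propagation delay = d/s = 36000000 m / 300000000 m/s = 120000 μs.
Total = 120000 μs.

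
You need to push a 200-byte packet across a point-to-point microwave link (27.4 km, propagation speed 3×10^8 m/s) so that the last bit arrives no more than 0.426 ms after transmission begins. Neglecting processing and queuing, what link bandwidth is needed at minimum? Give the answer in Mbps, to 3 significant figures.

4.78 Mbps

L = 1600 bits.
Propagation delay = 27400 / 300000000 = 0.0913333 ms.
Transmission budget = 0.426 − 0.0913333 = 0.334667 ms.
R ≥ L / t_tx = 1600 bits / 0.000334667 s = 4.78 Mbps.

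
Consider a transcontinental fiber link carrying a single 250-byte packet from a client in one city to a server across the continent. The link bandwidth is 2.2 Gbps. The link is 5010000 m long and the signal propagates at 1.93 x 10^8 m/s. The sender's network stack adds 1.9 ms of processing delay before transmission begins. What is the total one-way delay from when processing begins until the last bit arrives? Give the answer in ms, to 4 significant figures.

L = 250 × 8 = 2000 bits.
Transmission delay = L/R = 2000 / 2200000000 = 0.000909091 ms.
Propagation delay = d/s = 5010000 m / 193000000 m/s = 25.9585 ms.
Plus processing delay 1.9 ms = 1.9 ms.
Total = 27.86 ms.

27.86 ms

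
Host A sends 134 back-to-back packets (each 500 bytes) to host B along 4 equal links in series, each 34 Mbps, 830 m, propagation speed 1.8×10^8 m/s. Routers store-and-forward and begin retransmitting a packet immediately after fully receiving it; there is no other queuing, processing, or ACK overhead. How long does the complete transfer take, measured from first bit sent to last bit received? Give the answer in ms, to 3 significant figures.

16.1 ms

Per-hop transmission t_tx = L/R = 4000/34000000 = 0.117647 ms.
Per-hop propagation t_prop = 830/180000000 = 0.00461111 ms.
Pipeline fill: first packet needs 4·t_tx to clear all hops; remaining 133 packets each add one t_tx.
Total = (4+134-1)·t_tx + 4·t_prop = 137·0.117647 + 4·0.00461111 = 16.1 ms.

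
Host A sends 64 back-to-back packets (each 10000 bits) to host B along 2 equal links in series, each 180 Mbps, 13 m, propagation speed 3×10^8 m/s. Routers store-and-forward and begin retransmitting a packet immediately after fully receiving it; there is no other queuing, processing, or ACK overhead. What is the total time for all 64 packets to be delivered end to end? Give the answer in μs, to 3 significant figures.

Per-hop transmission t_tx = L/R = 10000/180000000 = 55.5556 μs.
Per-hop propagation t_prop = 13/300000000 = 0.0433333 μs.
Pipeline fill: first packet needs 2·t_tx to clear all hops; remaining 63 packets each add one t_tx.
Total = (2+64-1)·t_tx + 2·t_prop = 65·55.5556 + 2·0.0433333 = 3610 μs.

3610 μs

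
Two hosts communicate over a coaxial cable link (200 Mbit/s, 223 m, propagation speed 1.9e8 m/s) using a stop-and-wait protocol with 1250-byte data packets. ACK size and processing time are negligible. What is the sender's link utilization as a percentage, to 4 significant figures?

t_tx = L/R = 10000/200000000 = 5e-05 s.
t_prop = 223/190000000 = 1.17368e-06 s; RTT = 2.34737e-06 s.
Cycle = t_tx + RTT = 5.23474e-05 s.
Utilization = t_tx / cycle = 5e-05/5.23474e-05 = 95.52 %.

95.52 %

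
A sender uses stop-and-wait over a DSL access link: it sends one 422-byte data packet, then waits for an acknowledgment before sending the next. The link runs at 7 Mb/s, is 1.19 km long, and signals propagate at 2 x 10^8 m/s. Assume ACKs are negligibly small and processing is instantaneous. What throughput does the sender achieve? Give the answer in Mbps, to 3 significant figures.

t_tx = L/R = 3376/7000000 = 0.000482286 s.
t_prop = 1190/200000000 = 5.95e-06 s; RTT = 1.19e-05 s.
Cycle = t_tx + RTT = 0.000494186 s.
Throughput = L / cycle = 3376 / 0.000494186 = 6.83 Mbps.

6.83 Mbps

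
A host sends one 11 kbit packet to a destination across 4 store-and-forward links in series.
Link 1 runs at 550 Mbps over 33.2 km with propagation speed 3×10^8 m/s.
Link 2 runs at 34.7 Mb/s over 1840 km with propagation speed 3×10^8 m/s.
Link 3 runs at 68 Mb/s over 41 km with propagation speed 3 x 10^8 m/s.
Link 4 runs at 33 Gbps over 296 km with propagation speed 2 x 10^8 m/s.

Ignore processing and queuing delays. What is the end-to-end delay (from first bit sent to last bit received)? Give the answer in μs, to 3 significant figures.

8360 μs

L = 11000 bits.
Transmission delays (L/R per hop): 20, 317.003, 161.765, 0.333333 μs; sum = 499.101 μs.
Propagation delays (d/s per hop): 110.667, 6133.33, 136.667, 1480 μs; sum = 7860.67 μs.
End-to-end = 8360 μs.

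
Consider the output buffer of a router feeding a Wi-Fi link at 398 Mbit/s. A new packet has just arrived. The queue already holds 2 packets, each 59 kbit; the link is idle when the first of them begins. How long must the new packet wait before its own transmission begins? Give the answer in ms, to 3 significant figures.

Each queued packet: L/R = 59000/398000000 = 0.148241 ms.
2 queued → 0.296482 ms.
Queuing delay = 0.296 ms.

0.296 ms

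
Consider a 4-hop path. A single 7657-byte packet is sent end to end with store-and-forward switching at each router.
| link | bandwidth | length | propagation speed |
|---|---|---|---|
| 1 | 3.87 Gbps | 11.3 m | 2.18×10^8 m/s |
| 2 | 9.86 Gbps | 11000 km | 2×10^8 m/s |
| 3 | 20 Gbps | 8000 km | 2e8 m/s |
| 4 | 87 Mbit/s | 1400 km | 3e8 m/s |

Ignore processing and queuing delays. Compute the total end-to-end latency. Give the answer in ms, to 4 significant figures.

100.4 ms

L = 7657 × 8 = 61256 bits.
Transmission delays (L/R per hop): 0.0158284, 0.00621258, 0.0030628, 0.704092 ms; sum = 0.729196 ms.
Propagation delays (d/s per hop): 5.18349e-05, 55, 40, 4.66667 ms; sum = 99.6667 ms.
End-to-end = 100.4 ms.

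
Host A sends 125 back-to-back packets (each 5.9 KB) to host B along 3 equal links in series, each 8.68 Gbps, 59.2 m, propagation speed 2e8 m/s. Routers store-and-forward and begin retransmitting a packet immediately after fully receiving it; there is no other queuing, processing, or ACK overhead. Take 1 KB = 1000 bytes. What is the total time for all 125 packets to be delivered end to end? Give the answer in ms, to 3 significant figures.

0.691 ms

Per-hop transmission t_tx = L/R = 47200/8680000000 = 0.00543779 ms.
Per-hop propagation t_prop = 59.2/200000000 = 0.000296 ms.
Pipeline fill: first packet needs 3·t_tx to clear all hops; remaining 124 packets each add one t_tx.
Total = (3+125-1)·t_tx + 3·t_prop = 127·0.00543779 + 3·0.000296 = 0.691 ms.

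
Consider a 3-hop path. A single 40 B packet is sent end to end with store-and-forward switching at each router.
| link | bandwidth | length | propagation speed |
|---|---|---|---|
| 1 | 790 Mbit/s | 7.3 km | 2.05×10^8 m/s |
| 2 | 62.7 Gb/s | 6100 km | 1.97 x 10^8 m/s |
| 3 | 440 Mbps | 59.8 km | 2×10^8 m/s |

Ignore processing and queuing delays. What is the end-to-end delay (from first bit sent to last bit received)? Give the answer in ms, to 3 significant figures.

31.3 ms

L = 40 × 8 = 320 bits.
Transmission delays (L/R per hop): 0.000405063, 5.10367e-06, 0.000727273 ms; sum = 0.00113744 ms.
Propagation delays (d/s per hop): 0.0356098, 30.9645, 0.299 ms; sum = 31.2991 ms.
End-to-end = 31.3 ms.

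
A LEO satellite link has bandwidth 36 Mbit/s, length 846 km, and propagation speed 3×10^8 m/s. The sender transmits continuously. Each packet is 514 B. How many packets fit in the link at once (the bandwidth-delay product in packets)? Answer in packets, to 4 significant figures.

24.69 packets

Propagation delay = 846000 / 300000000 = 0.00282 s.
BDP = R × t_prop = 36000000 × 0.00282 = 101520 bits.
In packets of 4112 bits: 24.69 packets.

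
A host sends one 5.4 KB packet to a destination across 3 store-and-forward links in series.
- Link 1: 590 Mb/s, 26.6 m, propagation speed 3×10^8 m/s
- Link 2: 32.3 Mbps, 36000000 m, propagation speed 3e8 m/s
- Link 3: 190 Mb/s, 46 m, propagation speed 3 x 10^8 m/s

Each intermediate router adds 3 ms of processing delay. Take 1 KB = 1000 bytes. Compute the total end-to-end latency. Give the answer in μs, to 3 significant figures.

L = 43200 bits.
Transmission delays (L/R per hop): 73.2203, 1337.46, 227.368 μs; sum = 1638.05 μs.
Propagation delays (d/s per hop): 0.0886667, 120000, 0.153333 μs; sum = 120000 μs.
Processing at 2 router(s): 2 × 3 ms = 6000 μs.
End-to-end = 128000 μs.

128000 μs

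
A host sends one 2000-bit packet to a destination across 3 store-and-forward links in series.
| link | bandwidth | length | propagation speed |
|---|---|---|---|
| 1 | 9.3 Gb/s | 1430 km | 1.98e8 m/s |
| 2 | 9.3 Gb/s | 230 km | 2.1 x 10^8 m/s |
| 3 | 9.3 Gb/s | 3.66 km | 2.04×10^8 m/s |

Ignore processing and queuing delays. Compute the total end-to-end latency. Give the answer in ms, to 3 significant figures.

8.34 ms

Transmission delay per hop = L/R = 2000/9300000000 = 0.000215054 ms; 3 hops → 0.000645161 ms.
Propagation delays (d/s per hop): 7.22222, 1.09524, 0.0179412 ms; sum = 8.3354 ms.
End-to-end = 8.34 ms.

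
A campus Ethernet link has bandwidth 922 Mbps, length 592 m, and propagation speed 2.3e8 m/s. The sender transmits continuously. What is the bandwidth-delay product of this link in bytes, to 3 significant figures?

297 bytes

Propagation delay = 592 / 2.3e+08 = 2.57391e-06 s.
BDP = R × t_prop = 922000000 × 2.57391e-06 = 2373.15 bits.
In bytes: 2373.15/8 = 297 bytes.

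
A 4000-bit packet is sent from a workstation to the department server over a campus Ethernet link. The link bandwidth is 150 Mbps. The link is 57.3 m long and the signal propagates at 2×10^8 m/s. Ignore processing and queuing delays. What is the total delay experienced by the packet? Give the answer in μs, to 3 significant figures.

Transmission delay = L/R = 4000 / 150000000 = 26.6667 μs.
Propagation delay = d/s = 57.3 m / 200000000 m/s = 0.2865 μs.
Total = 27.0 μs.

27.0 μs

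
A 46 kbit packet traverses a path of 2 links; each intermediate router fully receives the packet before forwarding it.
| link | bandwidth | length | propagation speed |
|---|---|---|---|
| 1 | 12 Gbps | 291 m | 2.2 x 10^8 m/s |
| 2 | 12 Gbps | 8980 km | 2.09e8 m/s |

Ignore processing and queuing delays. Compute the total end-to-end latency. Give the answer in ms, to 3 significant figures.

L = 46000 bits.
Transmission delay per hop = L/R = 46000/12000000000 = 0.00383333 ms; 2 hops → 0.00766667 ms.
Propagation delays (d/s per hop): 0.00132273, 42.9665 ms; sum = 42.9678 ms.
End-to-end = 43.0 ms.

43.0 ms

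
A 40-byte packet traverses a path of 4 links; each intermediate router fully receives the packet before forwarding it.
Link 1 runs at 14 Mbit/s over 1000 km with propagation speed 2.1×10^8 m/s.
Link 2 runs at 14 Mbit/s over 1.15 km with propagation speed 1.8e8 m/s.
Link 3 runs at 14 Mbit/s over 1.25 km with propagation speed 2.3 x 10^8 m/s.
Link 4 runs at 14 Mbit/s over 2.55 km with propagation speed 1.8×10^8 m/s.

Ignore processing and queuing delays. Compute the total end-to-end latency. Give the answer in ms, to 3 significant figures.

4.88 ms

L = 40 × 8 = 320 bits.
Transmission delay per hop = L/R = 320/14000000 = 0.0228571 ms; 4 hops → 0.0914286 ms.
Propagation delays (d/s per hop): 4.7619, 0.00638889, 0.00543478, 0.0141667 ms; sum = 4.7879 ms.
End-to-end = 4.88 ms.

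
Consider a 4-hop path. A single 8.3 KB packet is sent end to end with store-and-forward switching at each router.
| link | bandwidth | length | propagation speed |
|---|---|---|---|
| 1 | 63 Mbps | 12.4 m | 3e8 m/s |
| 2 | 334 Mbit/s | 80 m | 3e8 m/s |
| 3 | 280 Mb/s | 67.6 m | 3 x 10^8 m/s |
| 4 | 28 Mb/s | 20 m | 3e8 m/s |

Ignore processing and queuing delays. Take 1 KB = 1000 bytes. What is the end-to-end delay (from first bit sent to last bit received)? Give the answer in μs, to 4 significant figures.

L = 66400 bits.
Transmission delays (L/R per hop): 1053.97, 198.802, 237.143, 2371.43 μs; sum = 3861.34 μs.
Propagation delays (d/s per hop): 0.0413333, 0.266667, 0.225333, 0.0666667 μs; sum = 0.6 μs.
End-to-end = 3862 μs.

3862 μs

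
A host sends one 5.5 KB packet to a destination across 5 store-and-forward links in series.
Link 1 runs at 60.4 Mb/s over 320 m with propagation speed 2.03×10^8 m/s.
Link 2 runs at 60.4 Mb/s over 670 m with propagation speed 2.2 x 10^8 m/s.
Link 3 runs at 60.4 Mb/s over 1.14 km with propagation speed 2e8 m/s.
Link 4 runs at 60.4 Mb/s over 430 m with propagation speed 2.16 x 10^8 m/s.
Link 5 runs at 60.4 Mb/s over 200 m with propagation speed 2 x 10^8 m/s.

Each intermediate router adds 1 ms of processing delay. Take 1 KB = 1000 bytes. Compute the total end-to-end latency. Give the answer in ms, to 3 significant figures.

L = 44000 bits.
Transmission delay per hop = L/R = 44000/60400000 = 0.728477 ms; 5 hops → 3.64238 ms.
Propagation delays (d/s per hop): 0.00157635, 0.00304545, 0.0057, 0.00199074, 0.001 ms; sum = 0.0133125 ms.
Processing at 4 router(s): 4 × 1 ms = 4 ms.
End-to-end = 7.66 ms.

7.66 ms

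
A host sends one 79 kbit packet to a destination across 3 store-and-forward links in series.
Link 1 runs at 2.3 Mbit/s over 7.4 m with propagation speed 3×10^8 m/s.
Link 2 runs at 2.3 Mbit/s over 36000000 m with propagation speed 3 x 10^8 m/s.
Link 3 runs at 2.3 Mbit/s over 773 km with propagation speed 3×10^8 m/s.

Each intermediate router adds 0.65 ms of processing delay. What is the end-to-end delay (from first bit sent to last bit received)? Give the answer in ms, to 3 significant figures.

L = 79000 bits.
Transmission delay per hop = L/R = 79000/2300000 = 34.3478 ms; 3 hops → 103.043 ms.
Propagation delays (d/s per hop): 2.46667e-05, 120, 2.57667 ms; sum = 122.577 ms.
Processing at 2 router(s): 2 × 0.65 ms = 1.3 ms.
End-to-end = 227 ms.

227 ms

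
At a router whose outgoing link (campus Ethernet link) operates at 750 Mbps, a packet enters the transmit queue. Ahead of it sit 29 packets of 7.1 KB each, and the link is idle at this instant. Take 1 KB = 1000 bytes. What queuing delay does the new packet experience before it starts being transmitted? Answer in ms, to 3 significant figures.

Each queued packet: L/R = 56800/750000000 = 0.0757333 ms.
29 queued → 2.19627 ms.
Queuing delay = 2.20 ms.

2.20 ms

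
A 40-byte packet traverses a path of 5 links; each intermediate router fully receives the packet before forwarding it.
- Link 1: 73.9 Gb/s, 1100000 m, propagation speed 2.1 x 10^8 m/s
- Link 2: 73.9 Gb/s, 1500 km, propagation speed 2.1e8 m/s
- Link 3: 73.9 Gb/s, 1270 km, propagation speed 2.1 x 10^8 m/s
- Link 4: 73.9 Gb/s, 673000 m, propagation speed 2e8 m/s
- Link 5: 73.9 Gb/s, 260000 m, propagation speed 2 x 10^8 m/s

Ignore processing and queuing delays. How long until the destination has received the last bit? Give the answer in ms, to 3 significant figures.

23.1 ms

L = 40 × 8 = 320 bits.
Transmission delay per hop = L/R = 320/73900000000 = 4.33018e-06 ms; 5 hops → 2.16509e-05 ms.
Propagation delays (d/s per hop): 5.2381, 7.14286, 6.04762, 3.365, 1.3 ms; sum = 23.0936 ms.
End-to-end = 23.1 ms.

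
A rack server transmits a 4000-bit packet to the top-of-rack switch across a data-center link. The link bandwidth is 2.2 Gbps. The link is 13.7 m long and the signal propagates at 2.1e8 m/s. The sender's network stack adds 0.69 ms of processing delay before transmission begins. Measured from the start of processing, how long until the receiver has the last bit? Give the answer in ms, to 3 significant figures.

0.692 ms

Transmission delay = L/R = 4000 / 2200000000 = 0.00181818 ms.
Propagation delay = d/s = 13.7 m / 210000000 m/s = 6.52381e-05 ms.
Plus processing delay 0.69 ms = 0.69 ms.
Total = 0.692 ms.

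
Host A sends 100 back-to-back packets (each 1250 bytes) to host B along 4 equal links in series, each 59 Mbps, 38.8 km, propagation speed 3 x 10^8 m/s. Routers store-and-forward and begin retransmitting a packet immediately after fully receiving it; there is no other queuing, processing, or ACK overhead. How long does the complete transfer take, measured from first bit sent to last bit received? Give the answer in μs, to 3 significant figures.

18000 μs

Per-hop transmission t_tx = L/R = 10000/59000000 = 169.492 μs.
Per-hop propagation t_prop = 38800/300000000 = 129.333 μs.
Pipeline fill: first packet needs 4·t_tx to clear all hops; remaining 99 packets each add one t_tx.
Total = (4+100-1)·t_tx + 4·t_prop = 103·169.492 + 4·129.333 = 18000 μs.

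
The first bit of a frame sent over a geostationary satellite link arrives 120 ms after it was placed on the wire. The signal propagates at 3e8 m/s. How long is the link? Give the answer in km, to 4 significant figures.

36000 km

d = s × t_prop = 300000000 × 0.12 = 36000 km.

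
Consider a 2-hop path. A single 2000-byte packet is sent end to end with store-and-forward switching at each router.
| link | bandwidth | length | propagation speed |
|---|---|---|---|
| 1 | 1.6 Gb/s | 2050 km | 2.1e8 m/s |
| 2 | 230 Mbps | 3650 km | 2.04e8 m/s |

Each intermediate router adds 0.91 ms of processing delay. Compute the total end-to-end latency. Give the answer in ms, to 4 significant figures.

28.64 ms

L = 2000 × 8 = 16000 bits.
Transmission delays (L/R per hop): 0.01, 0.0695652 ms; sum = 0.0795652 ms.
Propagation delays (d/s per hop): 9.7619, 17.8922 ms; sum = 27.6541 ms.
Processing at 1 router(s): 1 × 0.91 ms = 0.91 ms.
End-to-end = 28.64 ms.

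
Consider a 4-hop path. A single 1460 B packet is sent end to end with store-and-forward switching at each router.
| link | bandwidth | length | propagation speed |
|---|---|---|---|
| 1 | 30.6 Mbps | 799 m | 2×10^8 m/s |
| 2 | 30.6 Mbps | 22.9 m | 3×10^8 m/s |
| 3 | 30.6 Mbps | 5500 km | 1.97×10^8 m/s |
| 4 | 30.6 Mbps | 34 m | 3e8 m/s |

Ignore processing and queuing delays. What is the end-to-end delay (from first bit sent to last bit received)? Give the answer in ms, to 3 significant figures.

L = 1460 × 8 = 11680 bits.
Transmission delay per hop = L/R = 11680/30600000 = 0.381699 ms; 4 hops → 1.5268 ms.
Propagation delays (d/s per hop): 0.003995, 7.63333e-05, 27.9188, 0.000113333 ms; sum = 27.923 ms.
End-to-end = 29.4 ms.

29.4 ms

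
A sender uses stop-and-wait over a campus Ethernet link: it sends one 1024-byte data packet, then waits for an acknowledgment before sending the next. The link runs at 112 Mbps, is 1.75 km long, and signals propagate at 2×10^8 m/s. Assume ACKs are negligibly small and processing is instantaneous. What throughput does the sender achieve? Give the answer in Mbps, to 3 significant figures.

t_tx = L/R = 8192/112000000 = 7.31429e-05 s.
t_prop = 1750/200000000 = 8.75e-06 s; RTT = 1.75e-05 s.
Cycle = t_tx + RTT = 9.06429e-05 s.
Throughput = L / cycle = 8192 / 9.06429e-05 = 90.4 Mbps.

90.4 Mbps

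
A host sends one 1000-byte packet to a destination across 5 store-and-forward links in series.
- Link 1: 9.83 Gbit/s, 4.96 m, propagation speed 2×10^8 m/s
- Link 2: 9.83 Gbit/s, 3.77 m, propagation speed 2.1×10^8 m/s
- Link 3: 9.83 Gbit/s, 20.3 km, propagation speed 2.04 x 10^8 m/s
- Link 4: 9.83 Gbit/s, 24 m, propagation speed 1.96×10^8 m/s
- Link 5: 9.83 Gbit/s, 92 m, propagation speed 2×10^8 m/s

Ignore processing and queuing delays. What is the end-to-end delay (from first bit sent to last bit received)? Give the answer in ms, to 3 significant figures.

0.104 ms

L = 1000 × 8 = 8000 bits.
Transmission delay per hop = L/R = 8000/9830000000 = 0.000813835 ms; 5 hops → 0.00406918 ms.
Propagation delays (d/s per hop): 2.48e-05, 1.79524e-05, 0.0995098, 0.000122449, 0.00046 ms; sum = 0.100135 ms.
End-to-end = 0.104 ms.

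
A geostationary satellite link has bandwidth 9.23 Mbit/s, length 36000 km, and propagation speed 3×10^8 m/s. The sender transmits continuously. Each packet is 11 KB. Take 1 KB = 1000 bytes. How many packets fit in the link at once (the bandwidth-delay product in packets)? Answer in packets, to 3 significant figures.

12.6 packets

Propagation delay = 36000000 / 300000000 = 0.12 s.
BDP = R × t_prop = 9230000 × 0.12 = 1107600 bits.
In packets of 88000 bits: 12.6 packets.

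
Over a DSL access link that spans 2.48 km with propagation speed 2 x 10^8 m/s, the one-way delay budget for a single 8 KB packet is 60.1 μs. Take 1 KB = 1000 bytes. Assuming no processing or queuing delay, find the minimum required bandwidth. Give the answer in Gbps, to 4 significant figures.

L = 64000 bits.
Propagation delay = 2480 / 200000000 = 12.4 μs.
Transmission budget = 60.1 − 12.4 = 47.7 μs.
R ≥ L / t_tx = 64000 bits / 4.77e-05 s = 1.342 Gbps.

1.342 Gbps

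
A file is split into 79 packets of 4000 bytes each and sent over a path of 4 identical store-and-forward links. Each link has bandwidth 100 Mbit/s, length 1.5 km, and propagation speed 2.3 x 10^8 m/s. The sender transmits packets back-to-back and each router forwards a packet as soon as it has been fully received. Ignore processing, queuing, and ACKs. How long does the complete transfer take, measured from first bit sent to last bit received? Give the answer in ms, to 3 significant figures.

Per-hop transmission t_tx = L/R = 32000/100000000 = 0.32 ms.
Per-hop propagation t_prop = 1500/2.3e+08 = 0.00652174 ms.
Pipeline fill: first packet needs 4·t_tx to clear all hops; remaining 78 packets each add one t_tx.
Total = (4+79-1)·t_tx + 4·t_prop = 82·0.32 + 4·0.00652174 = 26.3 ms.

26.3 ms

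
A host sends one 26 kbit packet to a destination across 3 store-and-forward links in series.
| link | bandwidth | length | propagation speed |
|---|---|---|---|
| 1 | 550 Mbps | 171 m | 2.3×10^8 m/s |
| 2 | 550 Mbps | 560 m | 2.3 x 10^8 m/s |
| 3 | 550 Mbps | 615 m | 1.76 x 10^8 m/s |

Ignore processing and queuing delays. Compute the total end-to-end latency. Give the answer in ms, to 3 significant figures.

0.148 ms

L = 26000 bits.
Transmission delay per hop = L/R = 26000/550000000 = 0.0472727 ms; 3 hops → 0.141818 ms.
Propagation delays (d/s per hop): 0.000743478, 0.00243478, 0.00349432 ms; sum = 0.00667258 ms.
End-to-end = 0.148 ms.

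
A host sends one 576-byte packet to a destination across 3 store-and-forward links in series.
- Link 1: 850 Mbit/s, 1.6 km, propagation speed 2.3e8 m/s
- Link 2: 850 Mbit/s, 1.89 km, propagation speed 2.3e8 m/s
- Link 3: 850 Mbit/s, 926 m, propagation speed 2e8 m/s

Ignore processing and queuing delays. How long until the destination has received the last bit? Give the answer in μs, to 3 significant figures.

L = 576 × 8 = 4608 bits.
Transmission delay per hop = L/R = 4608/850000000 = 5.42118 μs; 3 hops → 16.2635 μs.
Propagation delays (d/s per hop): 6.95652, 8.21739, 4.63 μs; sum = 19.8039 μs.
End-to-end = 36.1 μs.

36.1 μs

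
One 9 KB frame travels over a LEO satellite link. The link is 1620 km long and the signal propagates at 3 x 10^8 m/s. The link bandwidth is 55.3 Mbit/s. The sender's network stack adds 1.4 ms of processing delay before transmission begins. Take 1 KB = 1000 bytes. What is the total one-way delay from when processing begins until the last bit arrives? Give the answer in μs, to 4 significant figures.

L = 72000 bits.
Transmission delay = L/R = 72000 / 55300000 = 1301.99 μs.
Propagation delay = d/s = 1620000 m / 300000000 m/s = 5400 μs.
Plus processing delay 1.4 ms = 1400 μs.
Total = 8102 μs.

8102 μs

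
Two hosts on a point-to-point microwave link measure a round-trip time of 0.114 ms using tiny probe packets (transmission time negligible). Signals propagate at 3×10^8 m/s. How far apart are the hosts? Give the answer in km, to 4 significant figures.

One-way propagation = RTT/2 = 0.057 ms.
d = s × t = 300000000 × 5.7e-05 = 17.10 km.

17.10 km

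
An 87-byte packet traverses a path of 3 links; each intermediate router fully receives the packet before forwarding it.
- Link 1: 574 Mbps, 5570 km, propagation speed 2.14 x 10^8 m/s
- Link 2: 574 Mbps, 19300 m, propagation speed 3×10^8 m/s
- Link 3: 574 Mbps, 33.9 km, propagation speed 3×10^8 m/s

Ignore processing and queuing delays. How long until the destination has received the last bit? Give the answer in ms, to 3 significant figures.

L = 87 × 8 = 696 bits.
Transmission delay per hop = L/R = 696/574000000 = 0.00121254 ms; 3 hops → 0.00363763 ms.
Propagation delays (d/s per hop): 26.028, 0.0643333, 0.113 ms; sum = 26.2054 ms.
End-to-end = 26.2 ms.

26.2 ms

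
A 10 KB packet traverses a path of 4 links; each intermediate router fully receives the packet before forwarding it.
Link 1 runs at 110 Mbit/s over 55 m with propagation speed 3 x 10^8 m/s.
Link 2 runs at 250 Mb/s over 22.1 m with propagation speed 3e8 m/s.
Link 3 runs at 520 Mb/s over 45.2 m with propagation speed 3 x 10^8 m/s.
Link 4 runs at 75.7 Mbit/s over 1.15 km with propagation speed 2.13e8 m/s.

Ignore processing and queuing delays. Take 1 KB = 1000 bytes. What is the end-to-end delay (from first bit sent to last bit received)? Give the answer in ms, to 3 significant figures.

L = 80000 bits.
Transmission delays (L/R per hop): 0.727273, 0.32, 0.153846, 1.0568 ms; sum = 2.25792 ms.
Propagation delays (d/s per hop): 0.000183333, 7.36667e-05, 0.000150667, 0.00539906 ms; sum = 0.00580673 ms.
End-to-end = 2.26 ms.

2.26 ms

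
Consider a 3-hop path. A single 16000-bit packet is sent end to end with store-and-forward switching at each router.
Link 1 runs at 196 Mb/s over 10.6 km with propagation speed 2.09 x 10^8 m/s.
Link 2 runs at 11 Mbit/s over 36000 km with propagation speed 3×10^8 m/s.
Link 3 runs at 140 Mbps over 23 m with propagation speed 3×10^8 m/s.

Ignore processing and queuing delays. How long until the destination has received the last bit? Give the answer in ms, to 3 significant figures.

Transmission delays (L/R per hop): 0.0816327, 1.45455, 0.114286 ms; sum = 1.65046 ms.
Propagation delays (d/s per hop): 0.0507177, 120, 7.66667e-05 ms; sum = 120.051 ms.
End-to-end = 122 ms.

122 ms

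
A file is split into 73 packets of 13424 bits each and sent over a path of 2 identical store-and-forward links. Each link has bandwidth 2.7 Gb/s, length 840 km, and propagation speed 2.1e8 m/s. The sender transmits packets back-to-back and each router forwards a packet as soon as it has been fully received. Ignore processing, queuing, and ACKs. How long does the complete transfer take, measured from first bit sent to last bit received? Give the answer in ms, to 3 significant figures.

8.37 ms

Per-hop transmission t_tx = L/R = 13424/2700000000 = 0.00497185 ms.
Per-hop propagation t_prop = 840000/210000000 = 4 ms.
Pipeline fill: first packet needs 2·t_tx to clear all hops; remaining 72 packets each add one t_tx.
Total = (2+73-1)·t_tx + 2·t_prop = 74·0.00497185 + 2·4 = 8.37 ms.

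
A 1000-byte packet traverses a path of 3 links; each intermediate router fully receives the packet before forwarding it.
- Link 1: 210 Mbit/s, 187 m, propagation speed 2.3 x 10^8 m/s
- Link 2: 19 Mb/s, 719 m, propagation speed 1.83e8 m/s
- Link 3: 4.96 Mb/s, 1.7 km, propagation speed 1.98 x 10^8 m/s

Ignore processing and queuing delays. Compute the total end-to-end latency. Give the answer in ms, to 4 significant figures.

2.085 ms

L = 1000 × 8 = 8000 bits.
Transmission delays (L/R per hop): 0.0380952, 0.421053, 1.6129 ms; sum = 2.07205 ms.
Propagation delays (d/s per hop): 0.000813043, 0.00392896, 0.00858586 ms; sum = 0.0133279 ms.
End-to-end = 2.085 ms.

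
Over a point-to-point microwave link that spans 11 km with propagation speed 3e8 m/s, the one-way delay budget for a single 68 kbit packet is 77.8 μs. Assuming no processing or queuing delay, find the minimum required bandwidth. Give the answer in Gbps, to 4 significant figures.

1.653 Gbps

Propagation delay = 11000 / 300000000 = 36.6667 μs.
Transmission budget = 77.8 − 36.6667 = 41.1333 μs.
R ≥ L / t_tx = 68000 bits / 4.11333e-05 s = 1.653 Gbps.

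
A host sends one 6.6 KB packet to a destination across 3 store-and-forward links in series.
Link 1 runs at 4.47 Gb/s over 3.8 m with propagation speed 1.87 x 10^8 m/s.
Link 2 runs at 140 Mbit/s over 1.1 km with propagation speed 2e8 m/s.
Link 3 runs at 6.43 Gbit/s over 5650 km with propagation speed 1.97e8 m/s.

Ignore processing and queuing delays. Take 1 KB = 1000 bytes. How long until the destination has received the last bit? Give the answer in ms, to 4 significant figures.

L = 52800 bits.
Transmission delays (L/R per hop): 0.0118121, 0.377143, 0.00821151 ms; sum = 0.397166 ms.
Propagation delays (d/s per hop): 2.03209e-05, 0.0055, 28.6802 ms; sum = 28.6857 ms.
End-to-end = 29.08 ms.

29.08 ms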